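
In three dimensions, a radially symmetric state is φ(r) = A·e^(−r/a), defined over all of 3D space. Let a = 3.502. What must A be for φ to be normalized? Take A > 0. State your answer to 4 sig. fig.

A ≈ 0.08609

Require ∫ |φ|² 4πr² dr = 1 over the whole domain.
With φ = A·e^(−r/a), the integral evaluates to A²·[π·a^3].
Setting this equal to 1 gives A² = 1/(π·a^3).
Substituting a = 3.502 gives A² = 0.0074114, so A = 0.086090.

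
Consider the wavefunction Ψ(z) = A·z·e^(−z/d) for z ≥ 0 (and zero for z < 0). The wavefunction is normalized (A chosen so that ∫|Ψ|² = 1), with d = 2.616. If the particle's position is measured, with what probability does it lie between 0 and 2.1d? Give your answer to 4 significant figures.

|Ψ|² is the probability density, so P = ∫_{0}^{2.1d} |Ψ|² dz.
With A² fixed by ∫|Ψ|² = 1, i.e. A² = (d^3/4)^(−1), substitute and integrate.
Let u = z/d; then A² and the length scale cancel, so P = ∫_{0}^{2.1} u^2·e^(-2·u) du ÷ ∫_{0}^{∞} u^2·e^(-2·u) du.
With ∫ u^2·e^(-2·u) du = -(2·u^2 + 2·u + 1)·e^(-2·u)/4 + C, the region integral is 1/4 - 701·e^(-21/5)/200 and the full one is 1/4.
Taking the ratio, P = 0.78976.

P ≈ 0.7898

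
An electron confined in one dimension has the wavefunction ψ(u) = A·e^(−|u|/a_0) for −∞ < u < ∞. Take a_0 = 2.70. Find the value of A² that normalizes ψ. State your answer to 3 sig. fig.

The normalization condition is ∫|ψ|² du = 1 from −∞ to ∞.
∫|ψ|² du = A²·(a_0).
Setting this equal to 1 gives A² = 1/(a_0).
With a_0 = 2.70: A² = 0.3704 and A = 0.6086.

A^2 ≈ 0.370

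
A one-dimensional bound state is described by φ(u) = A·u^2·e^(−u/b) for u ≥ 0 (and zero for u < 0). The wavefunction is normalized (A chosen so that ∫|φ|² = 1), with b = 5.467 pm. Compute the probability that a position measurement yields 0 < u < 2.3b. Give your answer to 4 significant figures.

The probability is P = ∫ |φ|² du over [0, 2.3b].
Since A² = 1/(3·b^5/4), this is the region integral divided by the full normalization integral.
In terms of t = u/b (A² and the length scale cancel between numerator and denominator), P = [∫_{0}^{2.3} t^4·e^(-2·t) dt] / [∫_{0}^{∞} t^4·e^(-2·t) dt].
Using ∫ t^4·e^(-2·t) dt = -(t^4/2 + t^3 + 3·t^2/2 + 3·t/2 + 3/4)·e^(-2·t), the numerator is ≈ 0.365074 and the denominator is 3/4.
This works out to P = 0.48677.

P ≈ 0.4868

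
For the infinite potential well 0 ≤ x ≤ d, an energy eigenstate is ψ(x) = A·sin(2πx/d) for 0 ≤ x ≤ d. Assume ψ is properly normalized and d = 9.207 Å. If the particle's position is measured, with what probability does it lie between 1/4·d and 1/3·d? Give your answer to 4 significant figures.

P ≈ 0.1522

The probability is P = ∫ |ψ|² dx over [1/4·d, 1/3·d].
With A² fixed by ∫|ψ|² = 1, i.e. A² = (d/2)^(−1), substitute and integrate.
Let u = x/d; then A² and the length scale cancel, so P = ∫_{1/4}^{1/3} sin(2·π·u)^2 du ÷ ∫_{0}^{1} sin(2·π·u)^2 du.
Using ∫ sin(2·π·u)^2 du = u/2 - sin(4·π·u)/(8·π), the numerator is √(3)/(16·π) + 1/24 and the denominator is 1/2.
The result is P = (√(3)/8 + π/12)/π.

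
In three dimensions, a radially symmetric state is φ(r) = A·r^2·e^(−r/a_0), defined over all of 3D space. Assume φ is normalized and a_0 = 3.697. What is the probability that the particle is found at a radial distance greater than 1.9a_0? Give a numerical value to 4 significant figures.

P ≈ 0.9091

Integrate the radial probability density 4πr²|φ|² over r > 1.9a_0.
Normalization gives A² = 1/(45·π·a_0^7/2).
Let u = r/a_0; then A², 4π and the length scale all cancel, so P = ∫_{1.9}^{∞} u^6·e^(-2·u) du ÷ ∫_{0}^{∞} u^6·e^(-2·u) du.
An antiderivative of u^6·e^(-2·u) is -(4·u^6 + 12·u^5 + 30·u^4 + 60·u^3 + 90·u^2 + 90·u + 45)·e^(-2·u)/8; evaluating from 1.9 to ∞ gives ≈ 5.11373, while the full integral is 45/8.
This evaluates to P = 0.90911.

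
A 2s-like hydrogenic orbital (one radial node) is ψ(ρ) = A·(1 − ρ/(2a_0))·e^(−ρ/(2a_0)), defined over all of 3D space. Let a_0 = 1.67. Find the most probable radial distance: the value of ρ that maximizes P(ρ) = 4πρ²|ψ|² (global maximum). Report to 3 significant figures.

ρ ≈ 8.74

The maximum of P(ρ) = 4πρ²|ψ|² occurs where its derivative vanishes.
Solving yields ρ = a_0·(√(5) + 3).
With a_0 = 1.67, the most probable radial distance is 8.744.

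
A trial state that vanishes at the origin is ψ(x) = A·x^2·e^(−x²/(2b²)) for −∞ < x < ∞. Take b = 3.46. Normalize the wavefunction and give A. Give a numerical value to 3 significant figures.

A ≈ 0.0389

Require ∫ |ψ|² dx = 1 over the whole domain.
Using the Gaussian integral ∫_{−∞}^{∞} e^(−αx²) dx = √(π/α), the integral (without the A² prefactor) comes out to 3·√(π)·b^5/4.
Hence A² = 1/[3·√(π)·b^5/4].
With b = 3.46: A² = 0.001517 and A = 0.03895.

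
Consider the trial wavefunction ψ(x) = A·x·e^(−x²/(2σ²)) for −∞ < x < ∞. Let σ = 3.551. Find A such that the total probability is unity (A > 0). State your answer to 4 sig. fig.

A ≈ 0.1587

Normalization requires ∫|ψ|² dx = 1, integrated from −∞ to ∞.
Differentiating ∫e^(−αx²) dx = √(π/α) under α to get the higher moments, carrying out the integral gives A² · √(π)·σ^3/2.
Hence A² = 1/[√(π)·σ^3/2].
Plugging in σ = 3.551 yields A = 0.15875.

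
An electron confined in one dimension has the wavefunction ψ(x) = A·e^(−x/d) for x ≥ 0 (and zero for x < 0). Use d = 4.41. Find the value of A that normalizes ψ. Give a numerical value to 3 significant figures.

Require ∫ |ψ|² dx = 1 over the whole domain.
Using ∫₀^∞ xⁿ e^(−αx) dx = n!/αⁿ⁺¹, carrying out the integral gives A² · d/2.
Setting this equal to 1 gives A² = 1/(d/2).
With d = 4.41: A² = 0.4535 and A = 0.6734.

A ≈ 0.673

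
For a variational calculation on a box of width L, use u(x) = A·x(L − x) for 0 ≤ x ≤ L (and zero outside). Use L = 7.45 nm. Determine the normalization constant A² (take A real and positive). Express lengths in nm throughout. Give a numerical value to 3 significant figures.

The normalization condition is ∫|u|² dx = 1 from 0 to L.
Carrying out the integral gives A² · L^5/30.
Hence A² = 1/[L^5/30].
Substituting L = 7.45 gives A² = 0.001307, so A = 0.03616.

A^2 ≈ 0.00131 nm^(-5)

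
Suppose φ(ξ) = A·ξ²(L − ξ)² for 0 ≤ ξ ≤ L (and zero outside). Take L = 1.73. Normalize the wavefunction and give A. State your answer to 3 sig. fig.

We need A² ∫|f|² dξ = 1, taking the integral from 0 to L.
With φ = A·ξ²(L − ξ)², the integral evaluates to A²·[L^9/630].
Hence A² = 1/[L^9/630].
Substituting L = 1.73 gives A² = 4.539, so A = 2.130.

A ≈ 2.13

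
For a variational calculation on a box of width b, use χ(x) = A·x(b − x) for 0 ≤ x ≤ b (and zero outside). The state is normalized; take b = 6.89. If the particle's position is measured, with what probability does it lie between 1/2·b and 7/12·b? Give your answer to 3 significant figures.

P ≈ 0.153

P = ∫_{1/2·b}^{7/12·b} |χ(x)|² dx.
The normalization integral ∫|χ|²dx over the whole domain equals b^5/30·A², and A² cancels in the ratio.
Substituting u = x/b, A² and the length scale cancel in the ratio: P = ∫_{1/2}^{7/12} u^2·(1 - u)^2 du / ∫_{0}^{1} u^2·(1 - u)^2 du.
Using ∫ u^2·(1 - u)^2 du = u^3·(6·u^2 - 15·u + 10)/30, the numerator is ≈ 0.0051127 and the denominator is 1/30.
Taking the ratio, P = 0.1534.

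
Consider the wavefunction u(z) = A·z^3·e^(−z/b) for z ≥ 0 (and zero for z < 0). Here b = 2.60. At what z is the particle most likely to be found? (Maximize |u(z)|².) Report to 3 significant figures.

z ≈ 7.80

Differentiate |u(z)|² with respect to z and set to zero.
Solving yields z = 3·b.
With b = 2.60, the most probable position is 7.800.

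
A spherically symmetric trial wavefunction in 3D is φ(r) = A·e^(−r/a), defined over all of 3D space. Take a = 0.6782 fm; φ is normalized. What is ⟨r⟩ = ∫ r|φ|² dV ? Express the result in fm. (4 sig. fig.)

⟨r⟩ ≈ 1.017 fm

The expectation value is the |φ|²-weighted average of r: ∫ r|φ|² 4πr² dr.
Recall ∫₀^∞ r^m e^(−r/β) dr = m!·β^(m+1), evaluating both integrals, ⟨r⟩ = 3·a/2.
With a = 0.6782, ⟨r⟩ = 1.0173.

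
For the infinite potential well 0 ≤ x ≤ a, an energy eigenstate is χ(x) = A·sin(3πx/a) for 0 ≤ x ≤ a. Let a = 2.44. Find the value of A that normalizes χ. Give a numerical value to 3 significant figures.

A ≈ 0.905

Require ∫ |χ|² dx = 1 over the whole domain.
∫|χ|² dx = A²·(a/2).
Hence A² = 1/[a/2].
Substituting a = 2.44 gives A² = 0.8197, so A = 0.9054.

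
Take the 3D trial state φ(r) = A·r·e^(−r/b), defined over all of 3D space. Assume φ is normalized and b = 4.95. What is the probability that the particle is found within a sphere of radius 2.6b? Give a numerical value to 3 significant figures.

P ≈ 0.594

Integrate the radial probability density 4πr²|φ|² over r ≤ 2.6b.
Normalization gives A² = 1/(3·π·b^5).
Let u = r/b; then A², 4π and the length scale all cancel, so P = ∫_{0}^{2.6} u^4·e^(-2·u) du ÷ ∫_{0}^{∞} u^4·e^(-2·u) du.
Using ∫ u^4·e^(-2·u) du = -(u^4/2 + u^3 + 3·u^2/2 + 3·u/2 + 3/4)·e^(-2·u), the numerator is ≈ 0.44540 and the denominator is 3/4.
Taking the ratio yields P = 0.5939.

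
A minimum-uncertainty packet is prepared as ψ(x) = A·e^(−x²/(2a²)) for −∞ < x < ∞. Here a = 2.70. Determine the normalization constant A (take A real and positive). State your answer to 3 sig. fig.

Normalization requires ∫|ψ|² dx = 1, integrated from −∞ to ∞.
∫|ψ|² dx = A²·(√(π)·a).
Hence A² = 1/[√(π)·a].
With a = 2.70: A² = 0.2090 and A = 0.4571.

A ≈ 0.457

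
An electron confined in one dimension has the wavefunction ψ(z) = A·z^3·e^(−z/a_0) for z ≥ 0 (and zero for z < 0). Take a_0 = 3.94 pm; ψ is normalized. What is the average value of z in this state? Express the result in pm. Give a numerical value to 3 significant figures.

⟨z⟩ ≈ 13.8 pm

The expectation value is the |ψ|²-weighted average of z: ∫ z|ψ|² dz.
Since the A² factors cancel between numerator and denominator, ⟨z⟩ = 7·a_0/2.
With a_0 = 3.94, ⟨z⟩ = 13.79.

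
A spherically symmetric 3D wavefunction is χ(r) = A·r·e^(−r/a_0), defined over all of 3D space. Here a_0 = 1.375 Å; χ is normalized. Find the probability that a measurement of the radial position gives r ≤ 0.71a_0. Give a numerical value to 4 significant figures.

P ≈ 0.01506

Integrate the radial probability density 4πr²|χ|² over r ≤ 0.71a_0.
The full normalization integral is A²·[3·π·a_0^5] = 1, fixing A².
In terms of u = r/a_0 (A², 4π and the length scale all cancel between numerator and denominator), P = [∫_{0}^{0.71} u^4·e^(-2·u) du] / [∫_{0}^{∞} u^4·e^(-2·u) du].
Using ∫ u^4·e^(-2·u) du = -(u^4/2 + u^3 + 3·u^2/2 + 3·u/2 + 3/4)·e^(-2·u), the numerator is ≈ 0.0112931 and the denominator is 3/4.
The region integral divided by the full integral gives P = 0.015057.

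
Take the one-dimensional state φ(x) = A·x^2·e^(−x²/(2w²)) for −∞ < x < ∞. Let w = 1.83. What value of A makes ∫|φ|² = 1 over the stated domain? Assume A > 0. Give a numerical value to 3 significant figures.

A ≈ 0.191

Require ∫ |φ|² dx = 1 over the whole domain.
With φ = A·x^2·e^(−x²/(2w²)), the integral evaluates to A²·[3·√(π)·w^5/4].
Setting this equal to 1 gives A² = 1/(3·√(π)·w^5/4).
With w = 1.83: A² = 0.03665 and A = 0.1914.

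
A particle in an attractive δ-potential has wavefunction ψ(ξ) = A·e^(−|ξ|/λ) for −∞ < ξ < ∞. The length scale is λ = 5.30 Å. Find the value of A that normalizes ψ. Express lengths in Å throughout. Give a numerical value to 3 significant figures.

We need A² ∫|f|² dξ = 1, taking the integral from −∞ to ∞.
Using ∫₀^∞ ξⁿ e^(−αξ) dξ = n!/αⁿ⁺¹, ∫|ψ|² dξ = A²·(λ).
So A² = (λ)^(−1).
Plugging in λ = 5.30 yields A = 0.4344.

A ≈ 0.434 Å^(-1/2)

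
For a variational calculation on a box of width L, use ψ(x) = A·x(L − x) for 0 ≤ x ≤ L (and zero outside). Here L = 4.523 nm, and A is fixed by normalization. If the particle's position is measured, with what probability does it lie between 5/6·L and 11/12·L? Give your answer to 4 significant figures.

P ≈ 0.03041

The probability is P = ∫ |ψ|² dx over [5/6·L, 11/12·L].
Since A² = 1/(L^5/30), this is the region integral divided by the full normalization integral.
Substituting u = x/L, A² and the length scale cancel in the ratio: P = ∫_{5/6}^{11/12} u^2·(1 - u)^2 du / ∫_{0}^{1} u^2·(1 - u)^2 du.
An antiderivative of u^2·(1 - u)^2 is u^3·(6·u^2 - 15·u + 10)/30; evaluating from 5/6 to 11/12 gives ≈ 0.00101354, while the full integral is 1/30.
The result is P = 0.030406.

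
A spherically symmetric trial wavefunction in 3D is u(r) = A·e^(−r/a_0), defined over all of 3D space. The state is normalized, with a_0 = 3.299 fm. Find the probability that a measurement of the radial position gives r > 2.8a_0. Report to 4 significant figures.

P ≈ 0.08239

Integrate the radial probability density 4πr²|u|² over r > 2.8a_0.
A² is fixed by ∫₀^∞ 4πr²|u|² dr = 1, i.e. A² = (π·a_0^3)^(−1).
Substituting t = r/a_0, A², 4π and the length scale all cancel in the ratio: P = ∫_{2.8}^{∞} t^2·e^(-2·t) dt / ∫_{0}^{∞} t^2·e^(-2·t) dt.
Using ∫ t^2·e^(-2·t) dt = -(2·t^2 + 2·t + 1)·e^(-2·t)/4, the numerator is 557·e^(-28/5)/100 and the denominator is 1/4.
Taking the ratio yields P = 0.082388.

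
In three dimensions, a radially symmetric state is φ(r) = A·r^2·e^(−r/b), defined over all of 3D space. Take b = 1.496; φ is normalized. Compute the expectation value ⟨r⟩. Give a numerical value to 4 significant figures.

The expectation value is the |φ|²-weighted average of r: ∫ r|φ|² 4πr² dr.
Since the A² factors cancel between numerator and denominator, ⟨r⟩ = 7·b/2.
With b = 1.496, ⟨r⟩ = 5.2360.

⟨r⟩ ≈ 5.236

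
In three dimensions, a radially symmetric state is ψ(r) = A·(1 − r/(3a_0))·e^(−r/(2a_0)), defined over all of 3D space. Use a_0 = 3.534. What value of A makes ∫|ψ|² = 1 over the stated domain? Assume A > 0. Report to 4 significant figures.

A ≈ 0.05200

Normalization requires ∫|ψ|² 4πr² dr = 1, integrated from 0 to ∞.
In 3D with spherical symmetry the volume element is 4πr² dr.
Using ∫₀^∞ rⁿ e^(−αr) dr = n!/αⁿ⁺¹, the integral (without the A² prefactor) comes out to 8·π·a_0^3/3.
So A² = (8·π·a_0^3/3)^(−1).
With a_0 = 3.534: A² = 0.0027045 and A = 0.052004.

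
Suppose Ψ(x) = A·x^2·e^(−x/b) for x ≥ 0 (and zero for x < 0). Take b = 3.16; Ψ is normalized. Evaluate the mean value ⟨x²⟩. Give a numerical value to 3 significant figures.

⟨x^2⟩ ≈ 74.9

By definition ⟨x²⟩ = ∫ x^2 |Ψ(x)|² dx.
The ratio of the moment integral to the normalization integral gives ⟨x²⟩ = 15·b^2/2.
With b = 3.16, ⟨x^2⟩ = 74.89.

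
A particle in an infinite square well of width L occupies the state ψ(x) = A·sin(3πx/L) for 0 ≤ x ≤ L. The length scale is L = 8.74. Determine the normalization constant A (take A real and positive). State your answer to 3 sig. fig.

A ≈ 0.478

We need A² ∫|f|² dx = 1, taking the integral from 0 to L.
The integral (without the A² prefactor) comes out to L/2.
Setting this equal to 1 gives A² = 1/(L/2).
Substituting L = 8.74 gives A² = 0.2288, so A = 0.4784.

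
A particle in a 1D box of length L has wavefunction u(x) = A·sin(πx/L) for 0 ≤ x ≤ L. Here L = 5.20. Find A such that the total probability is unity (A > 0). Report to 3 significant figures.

We need A² ∫|f|² dx = 1, taking the integral from 0 to L.
With u = A·sin(πx/L), the integral evaluates to A²·[L/2].
So A² = (L/2)^(−1).
Plugging in L = 5.20 yields A = 0.6202.

A ≈ 0.620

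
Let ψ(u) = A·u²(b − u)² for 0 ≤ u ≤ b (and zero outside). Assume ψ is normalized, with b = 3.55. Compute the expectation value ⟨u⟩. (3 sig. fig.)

⟨u⟩ ≈ 1.78

The expectation value is the |ψ|²-weighted average of u: ∫ u|ψ|² du.
The ratio of the moment integral to the normalization integral gives ⟨u⟩ = b/2.
With b = 3.55, ⟨u⟩ = 1.775.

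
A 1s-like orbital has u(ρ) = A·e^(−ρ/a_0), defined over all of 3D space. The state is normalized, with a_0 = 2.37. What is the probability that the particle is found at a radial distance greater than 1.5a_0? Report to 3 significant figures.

P ≈ 0.423

Integrate the radial probability density 4πρ²|u|² over ρ > 1.5a_0.
Normalization gives A² = 1/(π·a_0^3).
Let t = ρ/a_0; then A², 4π and the length scale all cancel, so P = ∫_{1.5}^{∞} t^2·e^(-2·t) dt ÷ ∫_{0}^{∞} t^2·e^(-2·t) dt.
With ∫ t^2·e^(-2·t) dt = -(2·t^2 + 2·t + 1)·e^(-2·t)/4 + C, the region integral is 17·e^(-3)/8 and the full one is 1/4.
The region integral divided by the full integral gives P = 0.4232.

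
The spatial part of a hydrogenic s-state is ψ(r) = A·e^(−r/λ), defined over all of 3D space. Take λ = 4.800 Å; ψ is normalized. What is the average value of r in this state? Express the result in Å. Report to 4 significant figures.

⟨r⟩ ≈ 7.200 Å

The expectation value is the |ψ|²-weighted average of r: ∫ r|ψ|² 4πr² dr.
Recall ∫₀^∞ r^m e^(−r/β) dr = m!·β^(m+1), the ratio of the moment integral to the normalization integral gives ⟨r⟩ = 3·λ/2.
With λ = 4.800, ⟨r⟩ = 7.2000.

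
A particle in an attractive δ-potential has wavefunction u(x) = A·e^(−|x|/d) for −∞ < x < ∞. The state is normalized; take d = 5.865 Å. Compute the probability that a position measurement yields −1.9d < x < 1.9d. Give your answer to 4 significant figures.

P ≈ 0.9776

The probability is P = ∫ |u|² dx over [−1.9d, 1.9d].
The normalization integral ∫|u|²dx over the whole domain equals d·A², and A² cancels in the ratio.
Both integrals are even about x = 0, so only the x ≥ 0 halves are needed (the factors of 2 cancel). Substituting t = x/d, A² and the length scale cancel in the ratio: P = ∫_{0}^{1.9} e^(-2·t) dt / ∫_{0}^{∞} e^(-2·t) dt.
With ∫ e^(-2·t) dt = -e^(-2·t)/2 + C, the region integral is 1/2 - e^(-19/5)/2 and the full one is 1/2.
The result is P = 0.97763.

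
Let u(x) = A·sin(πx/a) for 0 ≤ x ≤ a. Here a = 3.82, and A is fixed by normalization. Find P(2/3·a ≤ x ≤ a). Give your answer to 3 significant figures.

P ≈ 0.196

|u|² is the probability density, so P = ∫_{2/3·a}^{a} |u|² dx.
With A² fixed by ∫|u|² = 1, i.e. A² = (a/2)^(−1), substitute and integrate.
In terms of t = x/a (A² and the length scale cancel between numerator and denominator), P = [∫_{2/3}^{1} sin(π·t)^2 dt] / [∫_{0}^{1} sin(π·t)^2 dt].
An antiderivative of sin(π·t)^2 is t/2 - sin(2·π·t)/(4·π); evaluating from 2/3 to 1 gives -√(3)/(8·π) + 1/6, while the full integral is 1/2.
Taking the ratio, P = (-√(3)/4 + π/3)/π.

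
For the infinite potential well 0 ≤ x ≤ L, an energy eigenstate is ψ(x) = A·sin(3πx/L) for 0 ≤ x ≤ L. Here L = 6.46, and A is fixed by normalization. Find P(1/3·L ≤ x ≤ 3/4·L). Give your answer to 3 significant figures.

P ≈ 0.364

|ψ|² is the probability density, so P = ∫_{1/3·L}^{3/4·L} |ψ|² dx.
The normalization integral ∫|ψ|²dx over the whole domain equals L/2·A², and A² cancels in the ratio.
In terms of u = x/L (A² and the length scale cancel between numerator and denominator), P = [∫_{1/3}^{3/4} sin(3·π·u)^2 du] / [∫_{0}^{1} sin(3·π·u)^2 du].
Using ∫ sin(3·π·u)^2 du = u/2 - sin(6·π·u)/(12·π), the numerator is 5/24 - 1/(12·π) and the denominator is 1/2.
Evaluating gives P = (-2 + 5·π)/(12·π).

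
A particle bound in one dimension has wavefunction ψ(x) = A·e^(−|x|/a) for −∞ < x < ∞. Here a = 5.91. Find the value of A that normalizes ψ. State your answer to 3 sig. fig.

A ≈ 0.411

Normalization requires ∫|ψ|² dx = 1, integrated from −∞ to ∞.
With ∫₀^∞ x^0 e^(−αx) dx = 0!/α^1, with ψ = A·e^(−|x|/a), the integral evaluates to A²·[a].
Hence A² = 1/[a].
Plugging in a = 5.91 yields A = 0.4113.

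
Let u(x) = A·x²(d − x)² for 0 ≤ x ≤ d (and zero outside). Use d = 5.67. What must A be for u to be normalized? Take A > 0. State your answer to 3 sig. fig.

A ≈ 0.0102

We need A² ∫|f|² dx = 1, taking the integral from 0 to d.
Expanding the polynomial and integrating term by term, the integral (without the A² prefactor) comes out to d^9/630.
So A² = (d^9/630)^(−1).
With d = 5.67: A² = 0.0001040 and A = 0.01020.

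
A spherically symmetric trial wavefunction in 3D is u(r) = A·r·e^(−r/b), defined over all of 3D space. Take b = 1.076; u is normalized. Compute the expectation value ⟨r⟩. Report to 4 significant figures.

⟨r⟩ ≈ 2.690

⟨r⟩ = ∫ r |u|² 4πr² dr over the full domain.
Recall ∫₀^∞ r^m e^(−r/β) dr = m!·β^(m+1), since the A² factors cancel between numerator and denominator, ⟨r⟩ = 5·b/2.
With b = 1.076, ⟨r⟩ = 2.6900.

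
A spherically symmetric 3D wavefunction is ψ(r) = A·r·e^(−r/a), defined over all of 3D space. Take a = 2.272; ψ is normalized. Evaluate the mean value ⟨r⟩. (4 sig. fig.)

The expectation value is the |ψ|²-weighted average of r: ∫ r|ψ|² 4πr² dr.
Using ∫₀^∞ rⁿ e^(−αr) dr = n!/αⁿ⁺¹, the ratio of the moment integral to the normalization integral gives ⟨r⟩ = 5·a/2.
With a = 2.272, ⟨r⟩ = 5.6800.

⟨r⟩ ≈ 5.680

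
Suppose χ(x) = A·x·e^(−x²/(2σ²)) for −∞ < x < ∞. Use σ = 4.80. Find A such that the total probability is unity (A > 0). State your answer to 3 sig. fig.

A ≈ 0.101

Normalization requires ∫|χ|² dx = 1, integrated from −∞ to ∞.
The integral (without the A² prefactor) comes out to √(π)·σ^3/2.
Hence A² = 1/[√(π)·σ^3/2].
With σ = 4.80: A² = 0.01020 and A = 0.1010.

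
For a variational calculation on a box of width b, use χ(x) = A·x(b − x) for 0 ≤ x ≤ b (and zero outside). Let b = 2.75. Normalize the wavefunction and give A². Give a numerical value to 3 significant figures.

The normalization condition is ∫|χ|² dx = 1 from 0 to b.
∫|χ|² dx = A²·(b^5/30).
So A² = (b^5/30)^(−1).
Substituting b = 2.75 gives A² = 0.1907, so A = 0.4367.

A^2 ≈ 0.191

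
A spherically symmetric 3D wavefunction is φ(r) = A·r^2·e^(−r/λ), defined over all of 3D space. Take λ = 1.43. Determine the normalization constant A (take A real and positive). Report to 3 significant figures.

A ≈ 0.0340

Normalization requires ∫|φ|² 4πr² dr = 1, integrated from 0 to ∞.
∫|φ|² 4πr² dr = A²·(45·π·λ^7/2).
Hence A² = 1/[45·π·λ^7/2].
Plugging in λ = 1.43 yields A = 0.03401.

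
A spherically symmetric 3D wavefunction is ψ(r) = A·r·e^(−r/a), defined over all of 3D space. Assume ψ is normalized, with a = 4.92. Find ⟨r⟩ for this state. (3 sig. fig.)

⟨r⟩ ≈ 12.3

⟨r⟩ = ∫ r |ψ|² 4πr² dr over the full domain.
The ratio of the moment integral to the normalization integral gives ⟨r⟩ = 5·a/2.
With a = 4.92, ⟨r⟩ = 12.30.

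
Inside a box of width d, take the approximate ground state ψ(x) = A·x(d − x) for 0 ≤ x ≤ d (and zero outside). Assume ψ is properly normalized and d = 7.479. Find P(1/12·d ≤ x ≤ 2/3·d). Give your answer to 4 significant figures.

P ≈ 0.7850

|ψ|² is the probability density, so P = ∫_{1/12·d}^{2/3·d} |ψ|² dx.
The normalization integral ∫|ψ|²dx over the whole domain equals d^5/30·A², and A² cancels in the ratio.
Substituting u = x/d, A² and the length scale cancel in the ratio: P = ∫_{1/12}^{2/3} u^2·(1 - u)^2 du / ∫_{0}^{1} u^2·(1 - u)^2 du.
An antiderivative of u^2·(1 - u)^2 is u^3·(6·u^2 - 15·u + 10)/30; evaluating from 1/12 to 2/3 gives ≈ 0.0261679, while the full integral is 1/30.
This works out to P = 0.78504.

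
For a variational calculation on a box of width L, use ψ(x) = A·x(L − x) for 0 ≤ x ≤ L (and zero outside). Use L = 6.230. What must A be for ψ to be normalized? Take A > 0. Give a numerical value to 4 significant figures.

A ≈ 0.05654

We need A² ∫|f|² dx = 1, taking the integral from 0 to L.
Expanding the polynomial and integrating term by term, ∫|ψ|² dx = A²·(L^5/30).
Plugging in L = 6.230 yields A = 0.056538.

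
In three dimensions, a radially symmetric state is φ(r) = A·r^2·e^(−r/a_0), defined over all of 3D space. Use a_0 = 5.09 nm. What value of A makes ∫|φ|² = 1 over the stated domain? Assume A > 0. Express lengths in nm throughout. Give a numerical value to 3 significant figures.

A ≈ 0.000400 nm^(-7/2)

We need A² ∫|f|² 4πr² dr = 1, taking the integral from 0 to ∞.
Using ∫₀^∞ rⁿ e^(−αr) dr = n!/αⁿ⁺¹, with φ = A·r^2·e^(−r/a_0), the integral evaluates to A²·[45·π·a_0^7/2].
Hence A² = 1/[45·π·a_0^7/2].
With a_0 = 5.09: A² = 1.598E-7 and A = 0.0003998.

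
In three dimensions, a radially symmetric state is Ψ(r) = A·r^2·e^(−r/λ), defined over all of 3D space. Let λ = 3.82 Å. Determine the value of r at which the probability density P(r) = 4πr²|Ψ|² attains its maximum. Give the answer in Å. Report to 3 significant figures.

The maximum of P(r) = 4πr²|Ψ|² occurs where its derivative vanishes.
Solving yields r = 3·λ.
With λ = 3.82, the most probable radial distance is 11.46 Å.

r ≈ 11.5 Å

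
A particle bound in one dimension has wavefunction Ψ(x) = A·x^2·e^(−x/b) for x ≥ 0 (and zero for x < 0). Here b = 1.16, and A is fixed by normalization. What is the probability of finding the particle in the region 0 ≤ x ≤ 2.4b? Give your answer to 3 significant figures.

The probability is P = ∫ |Ψ|² dx over [0, 2.4b].
With A² fixed by ∫|Ψ|² = 1, i.e. A² = (3·b^5/4)^(−1), substitute and integrate.
Let u = x/b; then A² and the length scale cancel, so P = ∫_{0}^{2.4} u^4·e^(-2·u) du ÷ ∫_{0}^{∞} u^4·e^(-2·u) du.
An antiderivative of u^4·e^(-2·u) is -(u^4/2 + u^3 + 3·u^2/2 + 3·u/2 + 3/4)·e^(-2·u); evaluating from 0 to 2.4 gives ≈ 0.39281, while the full integral is 3/4.
Taking the ratio, P = 0.5237.

P ≈ 0.524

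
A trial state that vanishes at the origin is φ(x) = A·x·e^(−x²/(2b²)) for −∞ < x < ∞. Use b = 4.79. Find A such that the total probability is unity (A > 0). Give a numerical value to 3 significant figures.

The normalization condition is ∫|φ|² dx = 1 from −∞ to ∞.
The integral (without the A² prefactor) comes out to √(π)·b^3/2.
Setting this equal to 1 gives A² = 1/(√(π)·b^3/2).
Plugging in b = 4.79 yields A = 0.1013.

A ≈ 0.101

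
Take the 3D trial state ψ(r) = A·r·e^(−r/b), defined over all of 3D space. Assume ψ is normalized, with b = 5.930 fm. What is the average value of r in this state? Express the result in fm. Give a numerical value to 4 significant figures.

⟨r⟩ ≈ 14.83 fm

The expectation value is the |ψ|²-weighted average of r: ∫ r|ψ|² 4πr² dr.
Evaluating both integrals, ⟨r⟩ = 5·b/2.
Putting b = 5.930 gives 14.825.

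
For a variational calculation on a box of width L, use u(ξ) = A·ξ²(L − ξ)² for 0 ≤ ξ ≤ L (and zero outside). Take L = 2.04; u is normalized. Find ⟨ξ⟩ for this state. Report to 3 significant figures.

By definition ⟨ξ⟩ = ∫ ξ |u(ξ)|² dξ.
Expanding the polynomial and integrating term by term, since the A² factors cancel between numerator and denominator, ⟨ξ⟩ = L/2.
Putting L = 2.04 gives 1.020.

⟨ξ⟩ ≈ 1.02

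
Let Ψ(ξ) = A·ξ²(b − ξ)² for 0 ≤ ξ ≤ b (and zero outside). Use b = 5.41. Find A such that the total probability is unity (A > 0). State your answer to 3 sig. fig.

Normalization requires ∫|Ψ|² dξ = 1, integrated from 0 to b.
∫|Ψ|² dξ = A²·(b^9/630).
Plugging in b = 5.41 yields A = 0.01260.

A ≈ 0.0126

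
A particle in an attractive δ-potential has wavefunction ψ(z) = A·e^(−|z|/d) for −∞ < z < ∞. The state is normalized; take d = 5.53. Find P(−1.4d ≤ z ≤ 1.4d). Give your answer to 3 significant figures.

P ≈ 0.939

P = ∫_{−1.4d}^{1.4d} |ψ(z)|² dz.
Since A² = 1/(d), this is the region integral divided by the full normalization integral.
By symmetry take twice the z ≥ 0 contribution in numerator and denominator; the 2's cancel. Let u = z/d; then A² and the length scale cancel, so P = ∫_{0}^{1.4} e^(-2·u) du ÷ ∫_{0}^{∞} e^(-2·u) du.
Using ∫ e^(-2·u) du = -e^(-2·u)/2, the numerator is 1/2 - e^(-14/5)/2 and the denominator is 1/2.
This works out to P = 0.9392.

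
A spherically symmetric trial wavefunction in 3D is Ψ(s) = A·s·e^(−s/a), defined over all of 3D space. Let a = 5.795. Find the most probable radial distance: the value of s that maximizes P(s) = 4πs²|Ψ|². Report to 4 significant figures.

Differentiate P(s) = 4πs²|Ψ|² with respect to s and set to zero.
This gives s = 2·a.
With a = 5.795, the most probable radial distance is 11.590.

s ≈ 11.59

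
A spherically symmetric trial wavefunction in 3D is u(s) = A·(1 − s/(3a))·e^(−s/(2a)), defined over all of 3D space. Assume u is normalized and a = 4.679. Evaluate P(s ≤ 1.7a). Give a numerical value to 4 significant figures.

With dV = 4πs²ds, the probability is ∫|u|² dV over s ≤ 1.7a.
The full normalization integral is A²·[8·π·a^3/3] = 1, fixing A².
Substituting t = s/a, A², 4π and the length scale all cancel in the ratio: P = ∫_{0}^{1.7} t^2·(1 - t/3)^2·e^(-t) dt / ∫_{0}^{∞} t^2·(1 - t/3)^2·e^(-t) dt.
An antiderivative of t^2·(1 - t/3)^2·e^(-t) is (-t^4 + 2·t^3 - 3·t^2 - 6·t - 6)·e^(-t)/9; evaluating from 0 to 1.7 gives ≈ 0.191769, while the full integral is 2/3.
The region integral divided by the full integral gives P = 0.28765.

P ≈ 0.2877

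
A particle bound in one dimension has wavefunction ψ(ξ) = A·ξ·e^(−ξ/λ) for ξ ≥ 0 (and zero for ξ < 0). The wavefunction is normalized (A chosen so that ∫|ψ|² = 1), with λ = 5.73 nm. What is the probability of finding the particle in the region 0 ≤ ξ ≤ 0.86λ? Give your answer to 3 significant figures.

P ≈ 0.248

The probability is P = ∫ |ψ|² dξ over [0, 0.86λ].
Since A² = 1/(λ^3/4), this is the region integral divided by the full normalization integral.
In terms of u = ξ/λ (A² and the length scale cancel between numerator and denominator), P = [∫_{0}^{0.86} u^2·e^(-2·u) du] / [∫_{0}^{∞} u^2·e^(-2·u) du].
An antiderivative of u^2·e^(-2·u) is -(2·u^2 + 2·u + 1)·e^(-2·u)/4; evaluating from 0 to 0.86 gives 1/4 - 5249·e^(-43/25)/5000, while the full integral is 1/4.
Taking the ratio, P = 0.2481.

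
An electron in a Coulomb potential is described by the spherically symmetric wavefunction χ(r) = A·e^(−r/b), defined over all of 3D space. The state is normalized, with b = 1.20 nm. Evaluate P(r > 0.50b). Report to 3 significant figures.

P ≈ 0.920

Integrate the radial probability density 4πr²|χ|² over r > 0.50b.
The full normalization integral is A²·[π·b^3] = 1, fixing A².
In terms of u = r/b (A², 4π and the length scale all cancel between numerator and denominator), P = [∫_{0.50}^{∞} u^2·e^(-2·u) du] / [∫_{0}^{∞} u^2·e^(-2·u) du].
An antiderivative of u^2·e^(-2·u) is -(2·u^2 + 2·u + 1)·e^(-2·u)/4; evaluating from 0.50 to ∞ gives 5·e^(-1)/8, while the full integral is 1/4.
Taking the ratio yields P = 0.9197.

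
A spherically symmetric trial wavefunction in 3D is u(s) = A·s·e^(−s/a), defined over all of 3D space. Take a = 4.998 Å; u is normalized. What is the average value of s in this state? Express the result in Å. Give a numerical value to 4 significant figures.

⟨s⟩ = ∫ s |u|² 4πs² ds over the full domain.
Since the A² factors cancel between numerator and denominator, ⟨s⟩ = 5·a/2.
With a = 4.998, ⟨s⟩ = 12.495.

⟨s⟩ ≈ 12.50 Å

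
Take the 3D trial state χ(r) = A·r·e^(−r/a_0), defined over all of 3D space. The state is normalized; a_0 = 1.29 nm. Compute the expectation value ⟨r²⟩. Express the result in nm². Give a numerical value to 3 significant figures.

⟨r^2⟩ ≈ 12.5 nm^2

The expectation value is the |χ|²-weighted average of r^2: ∫ r^2|χ|² 4πr² dr.
Since the A² factors cancel between numerator and denominator, ⟨r²⟩ = 15·a_0^2/2.
Putting a_0 = 1.29 gives 12.48.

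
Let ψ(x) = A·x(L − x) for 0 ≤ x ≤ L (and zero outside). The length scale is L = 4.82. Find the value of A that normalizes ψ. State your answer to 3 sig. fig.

A ≈ 0.107

The normalization condition is ∫|ψ|² dx = 1 from 0 to L.
Expanding the polynomial and integrating term by term, with ψ = A·x(L − x), the integral evaluates to A²·[L^5/30].
Hence A² = 1/[L^5/30].
Substituting L = 4.82 gives A² = 0.01153, so A = 0.1074.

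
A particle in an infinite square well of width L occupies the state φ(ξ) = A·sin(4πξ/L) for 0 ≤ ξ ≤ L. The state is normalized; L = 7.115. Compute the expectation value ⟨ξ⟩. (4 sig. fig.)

The expectation value is the |φ|²-weighted average of ξ: ∫ ξ|φ|² dξ.
Evaluating both integrals, ⟨ξ⟩ = L/2.
With L = 7.115, ⟨ξ⟩ = 3.5575.

⟨ξ⟩ ≈ 3.558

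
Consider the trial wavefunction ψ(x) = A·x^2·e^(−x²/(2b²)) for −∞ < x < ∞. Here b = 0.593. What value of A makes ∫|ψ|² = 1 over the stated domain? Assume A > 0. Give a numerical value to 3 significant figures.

A ≈ 3.20

The normalization condition is ∫|ψ|² dx = 1 from −∞ to ∞.
The integral (without the A² prefactor) comes out to 3·√(π)·b^5/4.
Substituting b = 0.593 gives A² = 10.26, so A = 3.203.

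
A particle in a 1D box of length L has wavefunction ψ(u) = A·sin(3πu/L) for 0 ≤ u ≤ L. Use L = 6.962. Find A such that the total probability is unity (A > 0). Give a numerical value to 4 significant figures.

A ≈ 0.5360

Normalization requires ∫|ψ|² du = 1, integrated from 0 to L.
With ∫₀^L sin²(nπu/L) du = L/2, carrying out the integral gives A² · L/2.
So A² = (L/2)^(−1).
With L = 6.962: A² = 0.28727 and A = 0.53598.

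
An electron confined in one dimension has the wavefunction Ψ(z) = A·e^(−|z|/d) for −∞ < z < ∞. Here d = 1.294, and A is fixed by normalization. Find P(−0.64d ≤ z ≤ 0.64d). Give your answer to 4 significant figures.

|Ψ|² is the probability density, so P = ∫_{−0.64d}^{0.64d} |Ψ|² dz.
The normalization integral ∫|Ψ|²dz over the whole domain equals d·A², and A² cancels in the ratio.
By symmetry take twice the z ≥ 0 contribution in numerator and denominator; the 2's cancel. Substituting u = z/d, A² and the length scale cancel in the ratio: P = ∫_{0}^{0.64} e^(-2·u) du / ∫_{0}^{∞} e^(-2·u) du.
An antiderivative of e^(-2·u) is -e^(-2·u)/2; evaluating from 0 to 0.64 gives 1/2 - e^(-32/25)/2, while the full integral is 1/2.
This works out to P = 0.72196.

P ≈ 0.7220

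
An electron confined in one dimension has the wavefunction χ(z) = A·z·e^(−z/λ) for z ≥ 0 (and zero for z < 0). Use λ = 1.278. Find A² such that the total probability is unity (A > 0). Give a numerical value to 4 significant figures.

A^2 ≈ 1.916

Require ∫ |χ|² dz = 1 over the whole domain.
Carrying out the integral gives A² · λ^3/4.
Setting this equal to 1 gives A² = 1/(λ^3/4).
With λ = 1.278: A² = 1.9163 and A = 1.3843.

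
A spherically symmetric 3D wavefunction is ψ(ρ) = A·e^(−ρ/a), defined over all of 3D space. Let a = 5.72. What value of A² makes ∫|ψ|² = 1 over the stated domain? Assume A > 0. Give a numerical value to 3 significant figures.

We need A² ∫|f|² 4πρ² dρ = 1, taking the integral from 0 to ∞.
The angular integral contributes 4π, leaving ∫₀^∞ ρ²|ψ|² dρ.
The integral (without the A² prefactor) comes out to π·a^3.
Hence A² = 1/[π·a^3].
Substituting a = 5.72 gives A² = 0.001701, so A = 0.04124.

A^2 ≈ 0.00170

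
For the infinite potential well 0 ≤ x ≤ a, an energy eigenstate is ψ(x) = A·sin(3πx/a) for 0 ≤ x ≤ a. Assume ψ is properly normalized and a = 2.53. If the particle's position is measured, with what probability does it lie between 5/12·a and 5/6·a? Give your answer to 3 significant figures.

P ≈ 0.470

The probability is P = ∫ |ψ|² dx over [5/12·a, 5/6·a].
With A² fixed by ∫|ψ|² = 1, i.e. A² = (a/2)^(−1), substitute and integrate.
In terms of u = x/a (A² and the length scale cancel between numerator and denominator), P = [∫_{5/12}^{5/6} sin(3·π·u)^2 du] / [∫_{0}^{1} sin(3·π·u)^2 du].
With ∫ sin(3·π·u)^2 du = u/2 - sin(6·π·u)/(12·π) + C, the region integral is 1/(12·π) + 5/24 and the full one is 1/2.
The result is P = (2 + 5·π)/(12·π).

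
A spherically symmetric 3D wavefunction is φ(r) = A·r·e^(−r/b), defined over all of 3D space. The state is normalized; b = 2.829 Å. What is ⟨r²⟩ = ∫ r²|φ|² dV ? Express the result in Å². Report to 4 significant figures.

⟨r^2⟩ ≈ 60.02 Å^2

By definition ⟨r²⟩ = ∫ r^2 |φ(r)|² 4πr² dr.
Using ∫₀^∞ rⁿ e^(−αr) dr = n!/αⁿ⁺¹, the ratio of the moment integral to the normalization integral gives ⟨r²⟩ = 15·b^2/2.
With b = 2.829, ⟨r^2⟩ = 60.024.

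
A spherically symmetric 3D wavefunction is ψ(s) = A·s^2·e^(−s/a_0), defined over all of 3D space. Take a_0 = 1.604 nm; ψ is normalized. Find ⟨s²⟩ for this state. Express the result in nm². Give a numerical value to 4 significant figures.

⟨s^2⟩ ≈ 36.02 nm^2

The expectation value is the |ψ|²-weighted average of s^2: ∫ s^2|ψ|² 4πs² ds.
Since the A² factors cancel between numerator and denominator, ⟨s²⟩ = 14·a_0^2.
Putting a_0 = 1.604 gives 36.019.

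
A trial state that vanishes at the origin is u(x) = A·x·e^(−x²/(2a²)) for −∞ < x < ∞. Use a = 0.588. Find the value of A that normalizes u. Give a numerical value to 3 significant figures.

A ≈ 2.36

The normalization condition is ∫|u|² dx = 1 from −∞ to ∞.
With u = A·x·e^(−x²/(2a²)), the integral evaluates to A²·[√(π)·a^3/2].
So A² = (√(π)·a^3/2)^(−1).
Substituting a = 0.588 gives A² = 5.550, so A = 2.356.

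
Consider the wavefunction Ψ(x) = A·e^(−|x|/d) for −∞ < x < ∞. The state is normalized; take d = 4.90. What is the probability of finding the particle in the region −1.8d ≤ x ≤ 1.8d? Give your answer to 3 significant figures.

P = ∫_{−1.8d}^{1.8d} |Ψ(x)|² dx.
The normalization integral ∫|Ψ|²dx over the whole domain equals d·A², and A² cancels in the ratio.
Both integrals are even about x = 0, so only the x ≥ 0 halves are needed (the factors of 2 cancel). Let u = x/d; then A² and the length scale cancel, so P = ∫_{0}^{1.8} e^(-2·u) du ÷ ∫_{0}^{∞} e^(-2·u) du.
An antiderivative of e^(-2·u) is -e^(-2·u)/2; evaluating from 0 to 1.8 gives 1/2 - e^(-18/5)/2, while the full integral is 1/2.
Evaluating gives P = 0.9727.

P ≈ 0.973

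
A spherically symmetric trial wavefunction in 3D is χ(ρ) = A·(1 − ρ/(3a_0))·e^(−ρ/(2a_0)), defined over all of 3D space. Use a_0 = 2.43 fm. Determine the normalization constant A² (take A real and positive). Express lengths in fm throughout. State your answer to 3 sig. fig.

Require ∫ |χ|² 4πρ² dρ = 1 over the whole domain.
Recall ∫₀^∞ ρ^m e^(−ρ/β) dρ = m!·β^(m+1), the integral (without the A² prefactor) comes out to 8·π·a_0^3/3.
Plugging in a_0 = 2.43 yields A = 0.09121.

A^2 ≈ 0.00832 fm^(-3)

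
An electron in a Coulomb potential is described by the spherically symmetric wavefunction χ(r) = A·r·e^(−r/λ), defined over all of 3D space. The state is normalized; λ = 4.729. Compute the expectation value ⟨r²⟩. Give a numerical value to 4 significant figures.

⟨r^2⟩ ≈ 167.7

The expectation value is the |χ|²-weighted average of r^2: ∫ r^2|χ|² 4πr² dr.
With ∫₀^∞ r^6 e^(−αr) dr = 6!/α^7, the ratio of the moment integral to the normalization integral gives ⟨r²⟩ = 15·λ^2/2.
With λ = 4.729, ⟨r^2⟩ = 167.73.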